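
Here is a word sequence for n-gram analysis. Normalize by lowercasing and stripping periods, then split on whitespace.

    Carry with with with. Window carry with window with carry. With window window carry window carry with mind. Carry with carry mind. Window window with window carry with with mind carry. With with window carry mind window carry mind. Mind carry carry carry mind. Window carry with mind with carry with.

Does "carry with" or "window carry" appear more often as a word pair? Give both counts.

"carry with": 9 occurrences
"window carry": 7 occurrences

"carry with" (9 vs 7)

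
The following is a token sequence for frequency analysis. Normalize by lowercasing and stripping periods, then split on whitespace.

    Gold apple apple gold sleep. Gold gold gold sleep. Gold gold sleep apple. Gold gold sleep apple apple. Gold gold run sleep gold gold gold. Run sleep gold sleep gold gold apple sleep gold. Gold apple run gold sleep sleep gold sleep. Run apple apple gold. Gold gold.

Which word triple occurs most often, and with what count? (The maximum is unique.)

"sleep gold gold", 5 times

Trigram frequencies (highest first):
  sleep gold gold: 5
  apple apple gold: 3
  gold sleep gold: 3
  gold gold gold: 3
  gold gold sleep: 3
  apple gold gold: 3
  … (20 more, each ≤ 2)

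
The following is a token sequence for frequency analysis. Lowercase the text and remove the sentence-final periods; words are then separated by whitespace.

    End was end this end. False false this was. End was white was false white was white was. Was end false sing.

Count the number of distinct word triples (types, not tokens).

22 tokens → 20 trigram windows in total.
Repeated trigrams (each contributes count−1 duplicates):
  was white was: 2
1 duplicate windows → 20 − 1 = 19 distinct.

19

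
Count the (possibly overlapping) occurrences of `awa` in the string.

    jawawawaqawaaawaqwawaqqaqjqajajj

Sliding a length-3 window over the 32 characters (30 positions):
  position 2–4: awa
  position 4–6: awa
  position 6–8: awa
  position 10–12: awa
  position 14–16: awa
  position 19–21: awa

6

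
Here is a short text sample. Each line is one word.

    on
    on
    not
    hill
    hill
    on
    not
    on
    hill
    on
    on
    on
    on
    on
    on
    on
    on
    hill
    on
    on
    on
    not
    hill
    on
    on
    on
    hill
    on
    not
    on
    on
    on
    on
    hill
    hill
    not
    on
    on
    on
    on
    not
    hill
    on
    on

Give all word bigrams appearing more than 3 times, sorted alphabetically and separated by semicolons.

hill on; on hill; on not; on on

Bigram counts meeting the condition (more than 3 times):
  hill on: 6
  on hill: 4
  on not: 5
  on on: 19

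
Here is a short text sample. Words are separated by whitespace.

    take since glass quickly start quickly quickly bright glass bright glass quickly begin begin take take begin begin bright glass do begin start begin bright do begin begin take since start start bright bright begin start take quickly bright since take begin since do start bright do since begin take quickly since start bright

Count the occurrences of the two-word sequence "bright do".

Scanning the 53 overlapping bigram windows for "bright do":
  position 25–26: bright do
  position 46–47: bright do

2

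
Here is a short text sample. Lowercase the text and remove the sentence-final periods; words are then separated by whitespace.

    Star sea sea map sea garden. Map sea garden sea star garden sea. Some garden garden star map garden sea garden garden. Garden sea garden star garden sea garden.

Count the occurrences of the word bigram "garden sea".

Scanning the 28 overlapping bigram windows for "garden sea":
  position 9–10: garden sea
  position 12–13: garden sea
  position 19–20: garden sea
  position 23–24: garden sea
  position 27–28: garden sea

5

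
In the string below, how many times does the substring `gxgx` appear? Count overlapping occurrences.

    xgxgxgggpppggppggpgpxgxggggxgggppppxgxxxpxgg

1

Sliding a length-4 window over the 44 characters (41 positions):
  position 2–5: gxgx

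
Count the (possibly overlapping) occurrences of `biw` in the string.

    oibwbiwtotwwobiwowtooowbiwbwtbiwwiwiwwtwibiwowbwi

Sliding a length-3 window over the 49 characters (47 positions):
  position 5–7: biw
  position 14–16: biw
  position 24–26: biw
  position 30–32: biw
  position 42–44: biw

5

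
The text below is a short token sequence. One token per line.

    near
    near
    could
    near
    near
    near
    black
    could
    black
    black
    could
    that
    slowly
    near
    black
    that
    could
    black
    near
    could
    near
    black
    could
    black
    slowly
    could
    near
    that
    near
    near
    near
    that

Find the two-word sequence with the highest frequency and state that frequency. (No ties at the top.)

Bigram frequencies (highest first):
  near near: 5
  could near: 3
  near black: 3
  black could: 3
  could black: 3
  near could: 2
  … (11 more, each ≤ 2)

"near near", 5 times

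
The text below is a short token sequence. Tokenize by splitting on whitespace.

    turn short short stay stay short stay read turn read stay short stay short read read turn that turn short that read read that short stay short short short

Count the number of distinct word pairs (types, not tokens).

29 tokens → 28 bigram windows in total.
Repeated bigrams (each contributes count−1 duplicates):
  short stay: 4
  stay short: 4
  short short: 3
  read read: 2
  read turn: 2
  turn short: 2
11 duplicate windows → 28 − 11 = 17 distinct.

17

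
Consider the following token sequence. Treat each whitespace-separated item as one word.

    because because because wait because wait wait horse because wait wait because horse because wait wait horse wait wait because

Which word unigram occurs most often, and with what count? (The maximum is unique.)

"wait", 9 times

Unigram frequencies (highest first):
  wait: 9
  because: 8
  horse: 3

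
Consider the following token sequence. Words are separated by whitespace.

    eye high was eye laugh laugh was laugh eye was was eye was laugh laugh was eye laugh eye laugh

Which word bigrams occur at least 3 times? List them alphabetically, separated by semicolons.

Bigram counts meeting the condition (at least 3 times):
  eye laugh: 3
  was eye: 3

eye laugh; was eye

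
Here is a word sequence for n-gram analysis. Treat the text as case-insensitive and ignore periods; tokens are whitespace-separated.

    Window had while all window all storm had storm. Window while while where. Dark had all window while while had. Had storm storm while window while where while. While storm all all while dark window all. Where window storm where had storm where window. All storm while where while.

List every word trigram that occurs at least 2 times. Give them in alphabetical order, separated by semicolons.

while where while; window all storm; window while while

Trigram counts meeting the condition (at least 2 times):
  while where while: 2
  window all storm: 2
  window while while: 2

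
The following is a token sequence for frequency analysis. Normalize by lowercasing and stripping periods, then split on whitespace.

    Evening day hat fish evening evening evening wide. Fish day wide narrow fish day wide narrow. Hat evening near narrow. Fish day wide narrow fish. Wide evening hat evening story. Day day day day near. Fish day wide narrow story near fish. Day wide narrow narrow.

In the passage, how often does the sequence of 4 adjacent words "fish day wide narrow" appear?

5

Scanning the 43 overlapping 4-gram windows for "fish day wide narrow":
  position 9–12: fish day wide narrow
  position 13–16: fish day wide narrow
  position 21–24: fish day wide narrow
  position 36–39: fish day wide narrow
  position 42–45: fish day wide narrow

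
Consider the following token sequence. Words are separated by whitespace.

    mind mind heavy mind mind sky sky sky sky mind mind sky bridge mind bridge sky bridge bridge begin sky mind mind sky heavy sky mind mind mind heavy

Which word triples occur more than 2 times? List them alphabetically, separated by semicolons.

Trigram counts meeting the condition (more than 2 times):
  mind mind sky: 3
  sky mind mind: 3

mind mind sky; sky mind mind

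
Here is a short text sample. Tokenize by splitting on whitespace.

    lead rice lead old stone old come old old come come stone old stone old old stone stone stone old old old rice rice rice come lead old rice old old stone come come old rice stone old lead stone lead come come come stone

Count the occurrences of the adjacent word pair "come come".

4

Scanning the 44 overlapping bigram windows for "come come":
  position 10–11: come come
  position 33–34: come come
  position 42–43: come come
  position 43–44: come come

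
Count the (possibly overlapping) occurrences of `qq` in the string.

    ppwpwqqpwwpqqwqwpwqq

Sliding a length-2 window over the 20 characters (19 positions):
  position 6–7: qq
  position 12–13: qq
  position 19–20: qq

3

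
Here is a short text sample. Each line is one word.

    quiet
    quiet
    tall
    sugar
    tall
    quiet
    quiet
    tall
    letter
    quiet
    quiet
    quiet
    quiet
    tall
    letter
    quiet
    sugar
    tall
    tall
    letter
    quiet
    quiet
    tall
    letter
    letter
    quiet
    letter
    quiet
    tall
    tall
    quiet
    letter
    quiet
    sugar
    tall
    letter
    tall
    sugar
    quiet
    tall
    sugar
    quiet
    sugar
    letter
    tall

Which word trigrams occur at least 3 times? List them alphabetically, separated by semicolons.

quiet quiet tall; quiet tall letter; tall letter quiet

Trigram counts meeting the condition (at least 3 times):
  quiet quiet tall: 4
  quiet tall letter: 3
  tall letter quiet: 3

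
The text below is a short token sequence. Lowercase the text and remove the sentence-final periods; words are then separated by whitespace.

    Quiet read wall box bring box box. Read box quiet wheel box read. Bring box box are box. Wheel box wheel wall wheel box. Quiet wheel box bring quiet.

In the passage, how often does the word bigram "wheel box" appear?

4

Scanning the 28 overlapping bigram windows for "wheel box":
  position 11–12: wheel box
  position 19–20: wheel box
  position 23–24: wheel box
  position 26–27: wheel box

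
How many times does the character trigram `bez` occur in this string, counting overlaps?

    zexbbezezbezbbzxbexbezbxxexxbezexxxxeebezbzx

Sliding a length-3 window over the 44 characters (42 positions):
  position 5–7: bez
  position 10–12: bez
  position 20–22: bez
  position 29–31: bez
  position 39–41: bez

5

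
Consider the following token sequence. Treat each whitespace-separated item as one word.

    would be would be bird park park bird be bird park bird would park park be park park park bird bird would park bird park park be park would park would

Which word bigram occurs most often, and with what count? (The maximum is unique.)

Bigram frequencies (highest first):
  park park: 5
  park bird: 4
  bird park: 3
  would park: 3
  would be: 2
  be bird: 2
  … (7 more, each ≤ 2)

"park park", 5 times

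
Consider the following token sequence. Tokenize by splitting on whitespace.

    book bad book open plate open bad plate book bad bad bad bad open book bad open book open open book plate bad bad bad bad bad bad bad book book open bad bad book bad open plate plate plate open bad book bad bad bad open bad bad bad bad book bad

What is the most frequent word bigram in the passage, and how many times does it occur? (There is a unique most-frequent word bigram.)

Bigram frequencies (highest first):
  bad bad: 15
  book bad: 6
  bad book: 5
  open bad: 4
  bad open: 4
  book open: 3
  … (10 more, each ≤ 3)

"bad bad", 15 times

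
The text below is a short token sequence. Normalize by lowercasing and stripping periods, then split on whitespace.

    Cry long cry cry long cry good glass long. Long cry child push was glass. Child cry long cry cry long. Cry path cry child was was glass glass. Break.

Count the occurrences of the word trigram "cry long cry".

Scanning the 28 overlapping trigram windows for "cry long cry":
  position 1–3: cry long cry
  position 4–6: cry long cry
  position 17–19: cry long cry
  position 20–22: cry long cry

4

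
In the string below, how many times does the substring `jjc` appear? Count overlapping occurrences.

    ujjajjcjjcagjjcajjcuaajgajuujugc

4

Sliding a length-3 window over the 32 characters (30 positions):
  position 5–7: jjc
  position 8–10: jjc
  position 13–15: jjc
  position 17–19: jjc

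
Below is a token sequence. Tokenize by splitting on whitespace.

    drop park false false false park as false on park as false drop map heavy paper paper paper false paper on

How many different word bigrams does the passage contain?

21 tokens → 20 bigram windows in total.
Repeated bigrams (each contributes count−1 duplicates):
  as false: 2
  false false: 2
  paper paper: 2
  park as: 2
4 duplicate windows → 20 − 4 = 16 distinct.

16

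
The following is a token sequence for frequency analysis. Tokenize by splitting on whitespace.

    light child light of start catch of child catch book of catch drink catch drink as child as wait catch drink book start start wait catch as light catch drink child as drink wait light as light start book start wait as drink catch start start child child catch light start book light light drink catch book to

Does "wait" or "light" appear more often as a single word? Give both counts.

"wait": 4 occurrences
"light": 8 occurrences

"light" (8 vs 4)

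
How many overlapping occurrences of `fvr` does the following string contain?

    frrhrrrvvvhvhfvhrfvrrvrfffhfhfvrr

2

Sliding a length-3 window over the 33 characters (31 positions):
  position 18–20: fvr
  position 30–32: fvr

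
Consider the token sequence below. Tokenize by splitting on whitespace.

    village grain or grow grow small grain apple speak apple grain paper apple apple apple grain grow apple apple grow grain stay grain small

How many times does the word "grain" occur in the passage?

Scanning the 24 tokens for "grain":
  position 2: grain
  position 7: grain
  position 11: grain
  position 16: grain
  position 21: grain
  position 23: grain

6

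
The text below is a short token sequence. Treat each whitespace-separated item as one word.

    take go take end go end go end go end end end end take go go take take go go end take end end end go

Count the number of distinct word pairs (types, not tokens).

26 tokens → 25 bigram windows in total.
Repeated bigrams (each contributes count−1 duplicates):
  end end: 5
  end go: 4
  go end: 4
  take go: 3
  end take: 2
  go go: 2
  go take: 2
  take end: 2
16 duplicate windows → 25 − 16 = 9 distinct.

9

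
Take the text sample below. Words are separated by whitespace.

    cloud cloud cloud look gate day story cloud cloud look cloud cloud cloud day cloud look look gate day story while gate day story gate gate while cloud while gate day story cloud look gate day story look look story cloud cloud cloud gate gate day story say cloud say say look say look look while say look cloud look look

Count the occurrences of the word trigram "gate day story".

Scanning the 59 overlapping trigram windows for "gate day story":
  position 5–7: gate day story
  position 18–20: gate day story
  position 22–24: gate day story
  position 30–32: gate day story
  position 35–37: gate day story
  position 45–47: gate day story

6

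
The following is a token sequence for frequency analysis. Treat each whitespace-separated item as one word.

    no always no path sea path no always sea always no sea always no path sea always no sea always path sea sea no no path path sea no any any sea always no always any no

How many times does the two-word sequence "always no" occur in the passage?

5

Scanning the 36 overlapping bigram windows for "always no":
  position 2–3: always no
  position 10–11: always no
  position 13–14: always no
  position 17–18: always no
  position 33–34: always no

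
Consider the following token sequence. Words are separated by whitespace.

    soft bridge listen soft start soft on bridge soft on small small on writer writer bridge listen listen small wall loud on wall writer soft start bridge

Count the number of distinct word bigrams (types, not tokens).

27 tokens → 26 bigram windows in total.
Repeated bigrams (each contributes count−1 duplicates):
  bridge listen: 2
  soft on: 2
  soft start: 2
3 duplicate windows → 26 − 3 = 23 distinct.

23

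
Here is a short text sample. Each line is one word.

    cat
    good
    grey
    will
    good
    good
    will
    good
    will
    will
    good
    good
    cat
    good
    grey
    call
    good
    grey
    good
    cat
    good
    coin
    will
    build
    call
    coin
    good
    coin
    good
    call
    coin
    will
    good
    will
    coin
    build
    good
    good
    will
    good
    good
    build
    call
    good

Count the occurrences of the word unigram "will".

Scanning the 44 tokens for "will":
  position 4: will
  position 7: will
  position 9: will
  position 10: will
  position 23: will
  position 32: will
  position 34: will
  position 39: will

8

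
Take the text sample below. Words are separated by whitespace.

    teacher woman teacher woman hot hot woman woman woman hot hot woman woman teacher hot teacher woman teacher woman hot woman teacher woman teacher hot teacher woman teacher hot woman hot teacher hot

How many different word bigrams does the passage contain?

8

33 tokens → 32 bigram windows in total.
Repeated bigrams (each contributes count−1 duplicates):
  teacher woman: 6
  woman teacher: 6
  hot woman: 4
  teacher hot: 4
  woman hot: 4
  hot teacher: 3
  woman woman: 3
  hot hot: 2
24 duplicate windows → 32 − 24 = 8 distinct.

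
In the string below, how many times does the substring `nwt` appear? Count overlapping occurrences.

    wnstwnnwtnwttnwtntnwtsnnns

Sliding a length-3 window over the 26 characters (24 positions):
  position 7–9: nwt
  position 10–12: nwt
  position 14–16: nwt
  position 19–21: nwt

4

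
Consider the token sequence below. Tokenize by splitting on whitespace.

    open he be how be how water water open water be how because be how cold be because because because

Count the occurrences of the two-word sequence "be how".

Scanning the 19 overlapping bigram windows for "be how":
  position 3–4: be how
  position 5–6: be how
  position 11–12: be how
  position 14–15: be how

4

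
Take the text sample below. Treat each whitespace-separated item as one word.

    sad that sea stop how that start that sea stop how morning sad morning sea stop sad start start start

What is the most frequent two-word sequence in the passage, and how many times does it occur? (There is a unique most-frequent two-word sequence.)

"sea stop", 3 times

Bigram frequencies (highest first):
  sea stop: 3
  that sea: 2
  stop how: 2
  start start: 2
  sad that: 1
  how that: 1
  … (8 more, each ≤ 1)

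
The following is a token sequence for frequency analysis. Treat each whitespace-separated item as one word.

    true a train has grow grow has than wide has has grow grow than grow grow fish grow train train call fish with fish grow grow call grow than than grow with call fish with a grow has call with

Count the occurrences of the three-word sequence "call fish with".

Scanning the 38 overlapping trigram windows for "call fish with":
  position 21–23: call fish with
  position 33–35: call fish with

2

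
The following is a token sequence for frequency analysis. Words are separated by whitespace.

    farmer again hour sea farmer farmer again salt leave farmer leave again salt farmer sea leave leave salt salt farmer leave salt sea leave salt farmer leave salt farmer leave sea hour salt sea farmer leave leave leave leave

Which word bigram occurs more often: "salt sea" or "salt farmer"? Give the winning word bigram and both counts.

"salt sea": 2 occurrences
"salt farmer": 4 occurrences

"salt farmer" (4 vs 2)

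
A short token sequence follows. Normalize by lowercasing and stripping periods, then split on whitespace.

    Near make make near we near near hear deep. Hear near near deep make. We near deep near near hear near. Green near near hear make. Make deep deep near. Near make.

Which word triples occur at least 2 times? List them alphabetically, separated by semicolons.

Trigram counts meeting the condition (at least 2 times):
  deep near near: 2
  near near hear: 3

deep near near; near near hear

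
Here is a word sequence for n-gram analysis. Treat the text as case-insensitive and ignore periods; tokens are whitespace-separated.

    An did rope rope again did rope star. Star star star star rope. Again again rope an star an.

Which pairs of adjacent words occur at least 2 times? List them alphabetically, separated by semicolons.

Bigram counts meeting the condition (at least 2 times):
  did rope: 2
  rope again: 2
  star star: 4

did rope; rope again; star star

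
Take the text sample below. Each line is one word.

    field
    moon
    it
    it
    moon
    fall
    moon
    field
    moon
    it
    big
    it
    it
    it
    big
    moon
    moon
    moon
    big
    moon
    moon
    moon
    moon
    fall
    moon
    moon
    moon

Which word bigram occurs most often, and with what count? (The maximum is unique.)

Bigram frequencies (highest first):
  moon moon: 7
  it it: 3
  field moon: 2
  moon it: 2
  moon fall: 2
  fall moon: 2
  … (6 more, each ≤ 2)

"moon moon", 7 times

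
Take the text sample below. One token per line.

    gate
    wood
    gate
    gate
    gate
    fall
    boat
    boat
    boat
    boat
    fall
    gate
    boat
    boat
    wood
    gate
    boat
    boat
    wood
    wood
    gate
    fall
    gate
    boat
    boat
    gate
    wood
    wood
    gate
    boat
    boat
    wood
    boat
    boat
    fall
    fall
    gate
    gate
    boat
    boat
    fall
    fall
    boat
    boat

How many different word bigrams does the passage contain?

44 tokens → 43 bigram windows in total.
Repeated bigrams (each contributes count−1 duplicates):
  boat boat: 10
  gate boat: 5
  wood gate: 4
  boat fall: 3
  boat wood: 3
  fall gate: 3
  gate gate: 3
  fall boat: 2
  … (4 more repeated)
29 duplicate windows → 43 − 29 = 14 distinct.

14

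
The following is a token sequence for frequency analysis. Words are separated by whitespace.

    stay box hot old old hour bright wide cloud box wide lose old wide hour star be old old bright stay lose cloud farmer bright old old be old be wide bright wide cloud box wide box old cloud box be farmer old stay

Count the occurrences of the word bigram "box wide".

Scanning the 43 overlapping bigram windows for "box wide":
  position 10–11: box wide
  position 35–36: box wide

2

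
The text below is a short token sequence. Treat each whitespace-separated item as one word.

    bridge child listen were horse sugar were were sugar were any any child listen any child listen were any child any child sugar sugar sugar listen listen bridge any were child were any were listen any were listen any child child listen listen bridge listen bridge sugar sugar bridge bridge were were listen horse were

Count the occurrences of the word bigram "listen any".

3

Scanning the 54 overlapping bigram windows for "listen any":
  position 14–15: listen any
  position 35–36: listen any
  position 38–39: listen any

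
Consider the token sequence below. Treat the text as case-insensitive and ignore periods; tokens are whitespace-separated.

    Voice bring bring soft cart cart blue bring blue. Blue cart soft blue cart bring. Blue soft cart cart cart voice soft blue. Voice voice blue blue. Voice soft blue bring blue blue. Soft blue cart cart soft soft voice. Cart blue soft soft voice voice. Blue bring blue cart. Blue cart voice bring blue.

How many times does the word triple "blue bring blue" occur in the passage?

Scanning the 53 overlapping trigram windows for "blue bring blue":
  position 7–9: blue bring blue
  position 30–32: blue bring blue
  position 47–49: blue bring blue

3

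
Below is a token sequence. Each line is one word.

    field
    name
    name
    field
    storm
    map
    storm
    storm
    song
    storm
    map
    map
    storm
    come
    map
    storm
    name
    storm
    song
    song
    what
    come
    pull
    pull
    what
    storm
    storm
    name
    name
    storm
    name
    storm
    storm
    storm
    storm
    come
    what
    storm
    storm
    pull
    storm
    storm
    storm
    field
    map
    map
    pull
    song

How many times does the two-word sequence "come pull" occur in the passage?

Scanning the 47 overlapping bigram windows for "come pull":
  position 22–23: come pull

1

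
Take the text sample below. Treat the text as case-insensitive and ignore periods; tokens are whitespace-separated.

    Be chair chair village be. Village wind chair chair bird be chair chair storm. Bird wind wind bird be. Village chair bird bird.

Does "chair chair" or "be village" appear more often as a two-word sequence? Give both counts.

"chair chair" (3 vs 2)

"chair chair": 3 occurrences
"be village": 2 occurrences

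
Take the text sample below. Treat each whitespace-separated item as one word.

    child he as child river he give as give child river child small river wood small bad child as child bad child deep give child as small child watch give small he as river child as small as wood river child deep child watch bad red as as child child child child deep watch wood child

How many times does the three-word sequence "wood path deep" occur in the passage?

Scanning the 54 overlapping trigram windows for "wood path deep":
  (none found)

0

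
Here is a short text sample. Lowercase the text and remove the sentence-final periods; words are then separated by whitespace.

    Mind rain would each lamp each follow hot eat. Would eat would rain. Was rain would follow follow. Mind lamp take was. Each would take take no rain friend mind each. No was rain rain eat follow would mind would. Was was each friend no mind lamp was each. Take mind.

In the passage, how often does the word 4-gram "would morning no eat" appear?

0

Scanning the 48 overlapping 4-gram windows for "would morning no eat":
  (none found)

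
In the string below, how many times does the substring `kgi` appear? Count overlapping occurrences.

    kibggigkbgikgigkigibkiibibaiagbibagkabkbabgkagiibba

Sliding a length-3 window over the 51 characters (49 positions):
  position 12–14: kgi

1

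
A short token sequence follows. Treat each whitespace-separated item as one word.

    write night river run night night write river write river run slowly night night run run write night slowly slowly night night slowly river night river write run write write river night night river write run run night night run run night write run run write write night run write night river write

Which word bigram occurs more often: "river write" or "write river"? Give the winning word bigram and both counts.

"river write": 4 occurrences
"write river": 3 occurrences

"river write" (4 vs 3)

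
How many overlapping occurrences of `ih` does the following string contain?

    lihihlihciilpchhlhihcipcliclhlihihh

6

Sliding a length-2 window over the 35 characters (34 positions):
  position 2–3: ih
  position 4–5: ih
  position 7–8: ih
  position 19–20: ih
  position 31–32: ih
  position 33–34: ih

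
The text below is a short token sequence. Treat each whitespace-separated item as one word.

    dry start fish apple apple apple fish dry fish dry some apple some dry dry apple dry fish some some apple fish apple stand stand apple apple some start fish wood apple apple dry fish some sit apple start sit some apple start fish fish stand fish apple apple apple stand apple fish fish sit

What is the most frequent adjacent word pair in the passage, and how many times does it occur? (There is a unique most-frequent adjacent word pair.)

"apple apple", 6 times

Bigram frequencies (highest first):
  apple apple: 6
  start fish: 3
  fish apple: 3
  apple fish: 3
  dry fish: 3
  some apple: 3
  … (25 more, each ≤ 2)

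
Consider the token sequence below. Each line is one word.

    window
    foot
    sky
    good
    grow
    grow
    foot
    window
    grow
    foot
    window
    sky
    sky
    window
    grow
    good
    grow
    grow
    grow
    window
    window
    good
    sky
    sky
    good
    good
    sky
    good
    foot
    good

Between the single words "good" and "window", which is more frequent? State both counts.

"good" (7 vs 6)

"good": 7 occurrences
"window": 6 occurrences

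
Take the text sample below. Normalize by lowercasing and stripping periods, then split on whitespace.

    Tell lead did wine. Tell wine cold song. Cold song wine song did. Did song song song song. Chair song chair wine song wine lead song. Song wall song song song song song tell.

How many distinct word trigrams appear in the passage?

28

34 tokens → 32 trigram windows in total.
Repeated trigrams (each contributes count−1 duplicates):
  song song song: 5
4 duplicate windows → 32 − 4 = 28 distinct.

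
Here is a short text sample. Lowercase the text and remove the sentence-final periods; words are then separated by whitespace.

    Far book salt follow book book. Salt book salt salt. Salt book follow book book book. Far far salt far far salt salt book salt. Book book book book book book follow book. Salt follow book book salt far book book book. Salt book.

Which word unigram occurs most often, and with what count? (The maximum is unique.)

"book", 22 times

Unigram frequencies (highest first):
  book: 22
  salt: 12
  far: 6
  follow: 4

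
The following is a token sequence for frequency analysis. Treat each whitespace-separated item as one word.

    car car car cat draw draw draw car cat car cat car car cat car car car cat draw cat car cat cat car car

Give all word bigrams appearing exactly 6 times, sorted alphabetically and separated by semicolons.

car car; car cat

Bigram counts meeting the condition (exactly 6 times):
  car car: 6
  car cat: 6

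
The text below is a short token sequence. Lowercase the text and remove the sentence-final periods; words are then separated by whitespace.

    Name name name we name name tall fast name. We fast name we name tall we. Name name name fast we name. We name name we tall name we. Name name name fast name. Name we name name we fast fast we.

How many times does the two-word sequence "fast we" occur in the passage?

2

Scanning the 41 overlapping bigram windows for "fast we":
  position 20–21: fast we
  position 41–42: fast we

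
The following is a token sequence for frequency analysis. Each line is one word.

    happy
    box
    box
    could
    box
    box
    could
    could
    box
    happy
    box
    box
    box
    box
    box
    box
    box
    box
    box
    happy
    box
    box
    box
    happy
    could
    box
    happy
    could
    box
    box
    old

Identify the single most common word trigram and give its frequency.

"box box box", 8 times

Trigram frequencies (highest first):
  box box box: 8
  happy box box: 3
  box box could: 2
  could box box: 2
  could box happy: 2
  box happy box: 2
  … (7 more, each ≤ 2)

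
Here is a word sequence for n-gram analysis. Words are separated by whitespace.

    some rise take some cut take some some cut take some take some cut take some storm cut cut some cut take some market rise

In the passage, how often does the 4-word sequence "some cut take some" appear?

Scanning the 22 overlapping 4-gram windows for "some cut take some":
  position 4–7: some cut take some
  position 8–11: some cut take some
  position 13–16: some cut take some
  position 20–23: some cut take some

4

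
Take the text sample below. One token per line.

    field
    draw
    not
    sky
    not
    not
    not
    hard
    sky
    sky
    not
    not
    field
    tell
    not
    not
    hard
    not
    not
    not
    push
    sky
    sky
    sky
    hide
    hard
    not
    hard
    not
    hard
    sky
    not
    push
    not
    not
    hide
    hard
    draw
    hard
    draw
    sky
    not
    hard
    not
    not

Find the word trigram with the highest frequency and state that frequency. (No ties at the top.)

"not hard not", 3 times

Trigram frequencies (highest first):
  not hard not: 3
  sky not not: 2
  not not not: 2
  not not hard: 2
  not hard sky: 2
  hard not not: 2
  … (29 more, each ≤ 2)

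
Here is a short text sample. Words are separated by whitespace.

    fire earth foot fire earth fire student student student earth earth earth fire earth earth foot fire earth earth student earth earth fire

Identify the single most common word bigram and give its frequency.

Bigram frequencies (highest first):
  earth earth: 5
  fire earth: 4
  earth fire: 3
  earth foot: 2
  foot fire: 2
  student student: 2
  … (3 more, each ≤ 2)

"earth earth", 5 times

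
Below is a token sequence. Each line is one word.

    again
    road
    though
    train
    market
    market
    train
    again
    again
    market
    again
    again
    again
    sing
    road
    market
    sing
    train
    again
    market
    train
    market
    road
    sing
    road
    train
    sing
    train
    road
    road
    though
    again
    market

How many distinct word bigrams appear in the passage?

22

33 tokens → 32 bigram windows in total.
Repeated bigrams (each contributes count−1 duplicates):
  again again: 3
  again market: 3
  market train: 2
  road though: 2
  sing road: 2
  sing train: 2
  train again: 2
  train market: 2
10 duplicate windows → 32 − 10 = 22 distinct.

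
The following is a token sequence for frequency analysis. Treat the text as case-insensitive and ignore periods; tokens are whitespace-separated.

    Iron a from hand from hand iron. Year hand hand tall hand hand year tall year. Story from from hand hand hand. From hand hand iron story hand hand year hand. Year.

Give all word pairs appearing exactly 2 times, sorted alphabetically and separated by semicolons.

hand from; hand iron; year hand

Bigram counts meeting the condition (exactly 2 times):
  hand from: 2
  hand iron: 2
  year hand: 2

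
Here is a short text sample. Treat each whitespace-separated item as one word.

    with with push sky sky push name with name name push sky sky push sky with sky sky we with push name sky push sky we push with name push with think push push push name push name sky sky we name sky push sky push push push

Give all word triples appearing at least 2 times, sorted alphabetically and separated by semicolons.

name sky push; push name sky; push push push; push sky sky; sky push sky; sky sky push; sky sky we

Trigram counts meeting the condition (at least 2 times):
  name sky push: 2
  push name sky: 2
  push push push: 2
  push sky sky: 2
  sky push sky: 3
  sky sky push: 2
  sky sky we: 2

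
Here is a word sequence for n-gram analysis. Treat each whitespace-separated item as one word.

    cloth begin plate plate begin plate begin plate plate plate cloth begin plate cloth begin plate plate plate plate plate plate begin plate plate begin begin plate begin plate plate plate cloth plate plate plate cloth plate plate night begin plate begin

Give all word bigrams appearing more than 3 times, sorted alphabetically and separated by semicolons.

Bigram counts meeting the condition (more than 3 times):
  begin plate: 9
  plate begin: 6
  plate cloth: 4
  plate plate: 14

begin plate; plate begin; plate cloth; plate plate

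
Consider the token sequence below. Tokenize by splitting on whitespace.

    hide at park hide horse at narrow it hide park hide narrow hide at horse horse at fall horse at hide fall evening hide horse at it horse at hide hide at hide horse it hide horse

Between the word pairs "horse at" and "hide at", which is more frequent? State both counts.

"horse at" (5 vs 3)

"horse at": 5 occurrences
"hide at": 3 occurrences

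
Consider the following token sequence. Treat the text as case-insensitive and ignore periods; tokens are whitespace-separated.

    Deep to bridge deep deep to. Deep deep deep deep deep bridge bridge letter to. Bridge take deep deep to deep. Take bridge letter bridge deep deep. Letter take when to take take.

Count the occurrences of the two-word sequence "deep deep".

Scanning the 32 overlapping bigram windows for "deep deep":
  position 4–5: deep deep
  position 7–8: deep deep
  position 8–9: deep deep
  position 9–10: deep deep
  position 10–11: deep deep
  position 18–19: deep deep
  position 26–27: deep deep

7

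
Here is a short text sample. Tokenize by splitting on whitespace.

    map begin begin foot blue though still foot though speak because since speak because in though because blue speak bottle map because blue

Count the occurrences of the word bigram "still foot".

1

Scanning the 22 overlapping bigram windows for "still foot":
  position 7–8: still foot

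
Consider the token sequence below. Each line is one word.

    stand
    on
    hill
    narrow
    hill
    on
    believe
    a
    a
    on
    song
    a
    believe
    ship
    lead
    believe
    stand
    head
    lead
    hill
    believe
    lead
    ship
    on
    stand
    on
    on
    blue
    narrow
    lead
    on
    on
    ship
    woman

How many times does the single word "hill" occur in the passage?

Scanning the 34 tokens for "hill":
  position 3: hill
  position 5: hill
  position 20: hill

3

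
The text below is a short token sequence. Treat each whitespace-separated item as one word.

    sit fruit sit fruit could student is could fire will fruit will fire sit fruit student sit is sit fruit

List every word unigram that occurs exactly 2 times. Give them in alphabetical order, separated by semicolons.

Unigram counts meeting the condition (exactly 2 times):
  could: 2
  fire: 2
  is: 2
  student: 2
  will: 2

could; fire; is; student; will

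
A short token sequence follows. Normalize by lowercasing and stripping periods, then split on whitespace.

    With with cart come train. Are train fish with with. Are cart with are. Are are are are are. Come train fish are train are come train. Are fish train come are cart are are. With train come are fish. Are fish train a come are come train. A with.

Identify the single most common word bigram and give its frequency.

Bigram frequencies (highest first):
  are are: 6
  come train: 4
  train are: 3
  are come: 3
  are fish: 3
  come are: 3
  … (18 more, each ≤ 2)

"are are", 6 times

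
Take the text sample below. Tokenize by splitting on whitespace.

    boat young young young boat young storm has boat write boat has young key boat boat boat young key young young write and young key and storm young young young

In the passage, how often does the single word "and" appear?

Scanning the 30 tokens for "and":
  position 23: and
  position 26: and

2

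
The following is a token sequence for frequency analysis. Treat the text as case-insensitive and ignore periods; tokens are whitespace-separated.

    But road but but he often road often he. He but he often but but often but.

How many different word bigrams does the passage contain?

17 tokens → 16 bigram windows in total.
Repeated bigrams (each contributes count−1 duplicates):
  but but: 2
  but he: 2
  he often: 2
  often but: 2
4 duplicate windows → 16 − 4 = 12 distinct.

12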